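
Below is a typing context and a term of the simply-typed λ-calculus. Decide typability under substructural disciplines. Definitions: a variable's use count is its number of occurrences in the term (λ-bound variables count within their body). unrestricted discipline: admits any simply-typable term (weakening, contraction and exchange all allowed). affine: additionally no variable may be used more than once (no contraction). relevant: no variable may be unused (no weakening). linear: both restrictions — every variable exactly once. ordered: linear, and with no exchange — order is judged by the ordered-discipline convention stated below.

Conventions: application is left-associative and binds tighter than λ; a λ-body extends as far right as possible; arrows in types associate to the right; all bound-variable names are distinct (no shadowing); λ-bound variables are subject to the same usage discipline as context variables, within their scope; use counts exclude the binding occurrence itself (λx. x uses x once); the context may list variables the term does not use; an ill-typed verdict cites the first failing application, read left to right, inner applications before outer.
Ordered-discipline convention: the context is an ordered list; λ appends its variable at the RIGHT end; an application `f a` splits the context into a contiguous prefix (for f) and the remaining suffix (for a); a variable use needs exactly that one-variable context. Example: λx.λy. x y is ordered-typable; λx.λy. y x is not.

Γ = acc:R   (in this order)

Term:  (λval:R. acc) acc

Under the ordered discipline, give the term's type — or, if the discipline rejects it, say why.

not well-typed under ordered — repeated use of acc ×2; unused: val — weakening required
variable uses: acc: 2; val (bound): 0
use order (left to right): acc, acc
typing: the term checks, with type R
across the five disciplines: ordered ✗, linear ✗, affine ✗, relevant ✗, unrestricted ✓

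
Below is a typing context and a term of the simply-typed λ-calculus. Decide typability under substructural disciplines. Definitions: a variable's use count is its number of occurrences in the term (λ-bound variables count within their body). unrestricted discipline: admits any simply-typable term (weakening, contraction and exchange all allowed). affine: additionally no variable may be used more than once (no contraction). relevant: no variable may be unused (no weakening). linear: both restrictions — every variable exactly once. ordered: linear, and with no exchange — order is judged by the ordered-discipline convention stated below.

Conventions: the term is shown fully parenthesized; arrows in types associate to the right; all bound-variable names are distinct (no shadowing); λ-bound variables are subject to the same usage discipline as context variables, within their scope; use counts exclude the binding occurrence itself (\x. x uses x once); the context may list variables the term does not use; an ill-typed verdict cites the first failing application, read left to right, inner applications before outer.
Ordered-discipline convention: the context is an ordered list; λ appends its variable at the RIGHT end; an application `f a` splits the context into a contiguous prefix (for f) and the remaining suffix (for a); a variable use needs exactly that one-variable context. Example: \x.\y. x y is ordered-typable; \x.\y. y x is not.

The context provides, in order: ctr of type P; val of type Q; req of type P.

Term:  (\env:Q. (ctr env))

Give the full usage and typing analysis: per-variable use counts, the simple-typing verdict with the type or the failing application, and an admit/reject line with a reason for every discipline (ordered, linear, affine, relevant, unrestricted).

variable uses: ctr: 1, val: 0, req: 0, env (bound): 1
uses in reading order: ctr, env
typing: ill-typed: can't apply a value of type P
ordered: ✗ — fails simple typing
linear: ✗ — a type mismatch blocks all five
affine: ✗ — the type mismatch rejects it
relevant: ✗ — not simply typable
unrestricted: ✗ — fails simple typing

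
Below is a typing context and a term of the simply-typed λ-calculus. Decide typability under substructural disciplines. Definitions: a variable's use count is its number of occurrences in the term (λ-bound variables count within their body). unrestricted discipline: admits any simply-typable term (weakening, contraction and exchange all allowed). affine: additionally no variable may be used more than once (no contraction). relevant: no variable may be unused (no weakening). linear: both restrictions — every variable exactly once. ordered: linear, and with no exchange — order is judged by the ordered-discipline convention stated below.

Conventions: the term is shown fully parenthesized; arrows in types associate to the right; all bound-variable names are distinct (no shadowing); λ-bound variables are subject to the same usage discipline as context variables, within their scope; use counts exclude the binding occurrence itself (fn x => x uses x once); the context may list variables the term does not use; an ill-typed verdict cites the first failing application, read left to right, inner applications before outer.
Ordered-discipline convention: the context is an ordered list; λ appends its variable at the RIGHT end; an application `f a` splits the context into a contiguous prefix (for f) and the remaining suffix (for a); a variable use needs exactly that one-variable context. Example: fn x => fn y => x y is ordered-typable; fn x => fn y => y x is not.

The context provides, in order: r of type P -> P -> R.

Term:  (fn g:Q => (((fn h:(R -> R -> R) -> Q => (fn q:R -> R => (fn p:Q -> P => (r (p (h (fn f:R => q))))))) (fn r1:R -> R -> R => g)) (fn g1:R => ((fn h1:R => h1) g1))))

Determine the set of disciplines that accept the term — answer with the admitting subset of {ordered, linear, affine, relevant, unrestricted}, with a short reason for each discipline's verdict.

accepted by: affine, unrestricted
usage: r: 1, g (bound): 1, h (bound): 1, q (bound): 1, p (bound): 1, f (bound): 0, r1 (bound): 0, g1 (bound): 1, h1 (bound): 1
order of uses: r, p, h, q, g, h1, g1
typing: ✓ — Q -> (Q -> P) -> P -> R
ordered: ✗ — f, r1 never used (weakening)
linear: ✗ — f, r1 never used (weakening)
affine: ✓ — no duplicate uses among r, g, h, q, p, f, r1, g1, h1
relevant: ✗ — f, r1 never used (weakening)
unrestricted: ✓ — typability at Q -> (Q -> P) -> P -> R is all that's needed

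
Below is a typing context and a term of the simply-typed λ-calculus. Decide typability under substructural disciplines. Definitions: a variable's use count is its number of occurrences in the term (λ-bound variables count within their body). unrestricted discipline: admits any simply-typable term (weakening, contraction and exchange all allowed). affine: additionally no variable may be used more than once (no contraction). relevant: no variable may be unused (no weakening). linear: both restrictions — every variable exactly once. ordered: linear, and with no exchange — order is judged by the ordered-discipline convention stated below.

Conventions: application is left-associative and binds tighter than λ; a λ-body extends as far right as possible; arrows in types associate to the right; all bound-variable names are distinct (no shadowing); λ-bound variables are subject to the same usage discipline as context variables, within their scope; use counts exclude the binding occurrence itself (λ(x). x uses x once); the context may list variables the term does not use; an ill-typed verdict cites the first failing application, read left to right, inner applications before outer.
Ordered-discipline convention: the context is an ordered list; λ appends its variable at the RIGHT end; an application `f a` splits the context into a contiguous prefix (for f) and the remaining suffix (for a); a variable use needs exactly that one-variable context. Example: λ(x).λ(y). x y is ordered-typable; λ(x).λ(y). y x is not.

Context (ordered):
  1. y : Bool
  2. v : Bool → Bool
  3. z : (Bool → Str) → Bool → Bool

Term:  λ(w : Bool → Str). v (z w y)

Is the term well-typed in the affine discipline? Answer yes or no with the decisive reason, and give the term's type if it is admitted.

yes — y, v, z, w: no repeats, contraction unneeded; term : (Bool → Str) → Bool
counts: y ×1, v ×1, z ×1, w (λ-bound) ×1
order of uses: v, z, w, y
typing: well-typed — term : (Bool → Str) → Bool
per-discipline verdicts: ordered ✗ · linear ✓ · affine ✓ · relevant ✓ · unrestricted ✓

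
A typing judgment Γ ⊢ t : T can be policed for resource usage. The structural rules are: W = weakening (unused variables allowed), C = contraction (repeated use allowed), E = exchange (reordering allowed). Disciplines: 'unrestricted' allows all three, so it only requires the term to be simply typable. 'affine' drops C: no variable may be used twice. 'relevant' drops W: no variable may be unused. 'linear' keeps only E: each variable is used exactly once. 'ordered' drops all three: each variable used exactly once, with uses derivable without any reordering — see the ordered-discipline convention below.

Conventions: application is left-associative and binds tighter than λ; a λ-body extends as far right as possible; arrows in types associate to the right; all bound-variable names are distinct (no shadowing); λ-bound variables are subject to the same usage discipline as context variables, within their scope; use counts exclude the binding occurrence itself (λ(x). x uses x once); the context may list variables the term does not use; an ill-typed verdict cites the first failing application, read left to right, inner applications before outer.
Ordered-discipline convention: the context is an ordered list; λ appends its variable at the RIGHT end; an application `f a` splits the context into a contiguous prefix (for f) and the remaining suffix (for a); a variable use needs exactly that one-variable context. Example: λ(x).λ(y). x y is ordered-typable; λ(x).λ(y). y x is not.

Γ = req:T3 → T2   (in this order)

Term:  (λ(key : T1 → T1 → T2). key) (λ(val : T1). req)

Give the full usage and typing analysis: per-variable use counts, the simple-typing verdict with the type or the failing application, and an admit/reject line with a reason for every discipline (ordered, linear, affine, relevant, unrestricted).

usage: req=1, key [bound]=1, val [bound]=0
use order (left to right): key, req
typing: ill-typed: a function awaiting T1 → T1 → T2 gets T1 → T3 → T2
ordered: ✗, fails simple typing
linear: ✗, a type mismatch blocks all five
affine: ✗, the type mismatch rejects it
relevant: ✗, not simply typable
unrestricted: ✗, fails simple typing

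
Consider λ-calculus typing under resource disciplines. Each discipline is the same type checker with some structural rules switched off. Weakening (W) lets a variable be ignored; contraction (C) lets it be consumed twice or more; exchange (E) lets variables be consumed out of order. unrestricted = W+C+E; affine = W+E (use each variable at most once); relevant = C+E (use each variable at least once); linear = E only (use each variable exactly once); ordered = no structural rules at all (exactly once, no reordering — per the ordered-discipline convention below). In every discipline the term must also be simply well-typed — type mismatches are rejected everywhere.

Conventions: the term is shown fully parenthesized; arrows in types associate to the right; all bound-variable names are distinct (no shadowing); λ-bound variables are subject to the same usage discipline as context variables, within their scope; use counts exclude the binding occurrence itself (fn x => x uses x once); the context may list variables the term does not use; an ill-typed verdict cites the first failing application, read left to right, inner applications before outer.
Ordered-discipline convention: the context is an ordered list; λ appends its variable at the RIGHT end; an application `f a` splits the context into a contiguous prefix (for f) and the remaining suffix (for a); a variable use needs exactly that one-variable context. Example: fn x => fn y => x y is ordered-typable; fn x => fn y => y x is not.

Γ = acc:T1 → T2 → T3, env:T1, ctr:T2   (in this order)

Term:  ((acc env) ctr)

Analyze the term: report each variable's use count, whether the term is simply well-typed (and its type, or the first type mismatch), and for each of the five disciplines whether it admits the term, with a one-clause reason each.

use counts: acc ×1, env ×1, ctr ×1
left-to-right use order: acc, env, ctr
typing: the term checks, with type T3
ordered: ✓ — acc, env, ctr once each; derivable with no W/C/E
linear: ✓ — acc, env, ctr: one use apiece
affine: ✓ — none of acc, env, ctr used more than once
relevant: ✓ — at least one use each (acc, env, ctr)
unrestricted: ✓ — typability at T3 is all that's needed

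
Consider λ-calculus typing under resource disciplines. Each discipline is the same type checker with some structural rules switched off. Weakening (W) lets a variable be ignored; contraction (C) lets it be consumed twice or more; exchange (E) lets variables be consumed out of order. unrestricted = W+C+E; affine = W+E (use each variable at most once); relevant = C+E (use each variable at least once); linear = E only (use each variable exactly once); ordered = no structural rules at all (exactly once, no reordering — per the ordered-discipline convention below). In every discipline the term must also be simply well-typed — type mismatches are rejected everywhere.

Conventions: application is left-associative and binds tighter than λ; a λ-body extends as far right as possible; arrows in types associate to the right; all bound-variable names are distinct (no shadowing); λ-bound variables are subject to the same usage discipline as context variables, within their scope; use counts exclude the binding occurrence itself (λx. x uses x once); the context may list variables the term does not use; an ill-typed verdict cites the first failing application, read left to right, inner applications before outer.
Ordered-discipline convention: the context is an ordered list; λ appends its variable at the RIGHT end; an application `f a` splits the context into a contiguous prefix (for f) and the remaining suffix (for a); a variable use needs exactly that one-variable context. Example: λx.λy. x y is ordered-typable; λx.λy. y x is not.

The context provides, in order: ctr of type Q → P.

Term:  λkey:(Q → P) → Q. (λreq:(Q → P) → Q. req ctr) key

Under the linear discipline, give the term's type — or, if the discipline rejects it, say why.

term : ((Q → P) → Q) → Q
use counts: ctr: 1; key (bound): 1; req (bound): 1
use order (left to right): req, ctr, key
typing: well-typed at ((Q → P) → Q) → Q
all disciplines: ordered ✗; linear ✓; affine ✓; relevant ✓; unrestricted ✓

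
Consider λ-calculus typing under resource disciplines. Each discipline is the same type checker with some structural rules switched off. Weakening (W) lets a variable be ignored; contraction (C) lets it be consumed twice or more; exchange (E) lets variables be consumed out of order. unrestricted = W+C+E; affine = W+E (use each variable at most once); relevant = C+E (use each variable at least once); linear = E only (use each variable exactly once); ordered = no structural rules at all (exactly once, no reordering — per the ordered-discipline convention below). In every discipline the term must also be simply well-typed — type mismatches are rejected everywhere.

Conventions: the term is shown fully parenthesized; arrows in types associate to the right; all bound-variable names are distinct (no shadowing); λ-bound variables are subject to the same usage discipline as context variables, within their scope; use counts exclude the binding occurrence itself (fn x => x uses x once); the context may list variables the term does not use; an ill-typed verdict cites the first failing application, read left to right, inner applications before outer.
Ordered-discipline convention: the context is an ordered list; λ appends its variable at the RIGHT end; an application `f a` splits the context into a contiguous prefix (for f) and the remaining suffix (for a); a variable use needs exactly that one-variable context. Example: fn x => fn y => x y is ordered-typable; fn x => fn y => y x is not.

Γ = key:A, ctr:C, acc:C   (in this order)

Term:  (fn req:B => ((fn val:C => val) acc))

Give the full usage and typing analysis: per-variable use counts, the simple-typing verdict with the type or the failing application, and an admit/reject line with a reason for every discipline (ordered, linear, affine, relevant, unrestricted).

variable uses: key=0, ctr=0, acc=1, req (λ-bound)=0, val (λ-bound)=1
order of uses: val, acc
typing: well-typed at B → C
ordered: ✗ — key, ctr, req left unused
linear: ✗ — key, ctr, req left unused
affine: ✓ — key, ctr, acc, req, val: no repeats, contraction unneeded
relevant: ✗ — key, ctr, req left unused
unrestricted: ✓ — type-checks (B → C) and nothing is barred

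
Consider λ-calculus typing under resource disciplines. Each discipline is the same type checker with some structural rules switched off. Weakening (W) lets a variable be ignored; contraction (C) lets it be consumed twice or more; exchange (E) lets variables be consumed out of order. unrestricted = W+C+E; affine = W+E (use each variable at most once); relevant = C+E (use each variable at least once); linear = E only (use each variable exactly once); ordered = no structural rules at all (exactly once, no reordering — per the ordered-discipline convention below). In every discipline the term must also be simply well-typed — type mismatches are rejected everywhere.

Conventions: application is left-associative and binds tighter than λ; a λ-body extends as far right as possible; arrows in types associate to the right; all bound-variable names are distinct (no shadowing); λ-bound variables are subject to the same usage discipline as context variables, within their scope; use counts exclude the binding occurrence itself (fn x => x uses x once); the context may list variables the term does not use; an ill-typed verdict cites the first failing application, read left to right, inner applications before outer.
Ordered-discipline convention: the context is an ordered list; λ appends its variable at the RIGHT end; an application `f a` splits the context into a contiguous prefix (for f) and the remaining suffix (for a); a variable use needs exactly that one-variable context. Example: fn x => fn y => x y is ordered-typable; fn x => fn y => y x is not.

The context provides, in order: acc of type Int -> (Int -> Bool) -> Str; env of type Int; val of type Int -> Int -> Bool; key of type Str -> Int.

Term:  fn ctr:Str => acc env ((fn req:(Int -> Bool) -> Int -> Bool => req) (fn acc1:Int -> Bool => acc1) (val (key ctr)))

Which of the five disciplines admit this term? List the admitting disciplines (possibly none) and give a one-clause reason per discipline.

admitted by: ordered, linear, affine, relevant, unrestricted
variable uses: acc: 1; env: 1; val: 1; key: 1; ctr [bound]: 1; req [bound]: 1; acc1 [bound]: 1
uses in reading order: acc, env, req, acc1, val, key, ctr
typing: the term checks, with type Str -> Str
ordered ✓ (one use each (acc, env, val, key, ctr, req, acc1); ordered split holds)
linear ✓ (exactly-once usage across acc, env, val, key, ctr, req, acc1)
affine ✓ (at most one use each (acc, env, val, key, ctr, req, acc1))
relevant ✓ (none of acc, env, val, key, ctr, req, acc1 goes unused)
unrestricted ✓ (typability at Str -> Str is all that's needed)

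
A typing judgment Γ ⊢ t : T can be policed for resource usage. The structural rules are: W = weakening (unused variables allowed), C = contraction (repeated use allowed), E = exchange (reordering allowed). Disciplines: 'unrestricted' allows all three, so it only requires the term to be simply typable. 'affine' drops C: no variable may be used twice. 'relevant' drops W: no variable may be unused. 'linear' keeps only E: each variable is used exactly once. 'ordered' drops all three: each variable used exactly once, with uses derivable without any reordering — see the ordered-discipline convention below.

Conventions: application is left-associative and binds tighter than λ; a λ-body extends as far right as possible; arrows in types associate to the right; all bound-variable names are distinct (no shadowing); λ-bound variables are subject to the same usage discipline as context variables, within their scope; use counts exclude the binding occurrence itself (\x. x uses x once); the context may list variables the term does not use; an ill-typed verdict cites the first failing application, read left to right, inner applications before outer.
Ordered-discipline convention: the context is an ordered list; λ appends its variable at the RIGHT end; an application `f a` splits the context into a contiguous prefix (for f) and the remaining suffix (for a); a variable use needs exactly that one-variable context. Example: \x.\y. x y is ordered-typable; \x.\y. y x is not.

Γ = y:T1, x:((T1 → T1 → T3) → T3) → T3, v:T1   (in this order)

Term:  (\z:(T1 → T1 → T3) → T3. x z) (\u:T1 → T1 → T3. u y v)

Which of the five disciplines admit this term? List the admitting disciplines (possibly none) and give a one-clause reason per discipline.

admitted in: linear, affine, relevant, unrestricted
usage: y=1; x=1; v=1; z (bound)=1; u (bound)=1
order of uses: x, z, u, y, v
typing: ✓ — T3
ordered: ✗ — no ordered split (uses run x, z, u, y, v)
linear: ✓ — exactly-once usage across y, x, v, z, u
affine: ✓ — y, x, v, z, u: no repeats, contraction unneeded
relevant: ✓ — at least one use each (y, x, v, z, u)
unrestricted: ✓ — type-checks (T3) and nothing is barred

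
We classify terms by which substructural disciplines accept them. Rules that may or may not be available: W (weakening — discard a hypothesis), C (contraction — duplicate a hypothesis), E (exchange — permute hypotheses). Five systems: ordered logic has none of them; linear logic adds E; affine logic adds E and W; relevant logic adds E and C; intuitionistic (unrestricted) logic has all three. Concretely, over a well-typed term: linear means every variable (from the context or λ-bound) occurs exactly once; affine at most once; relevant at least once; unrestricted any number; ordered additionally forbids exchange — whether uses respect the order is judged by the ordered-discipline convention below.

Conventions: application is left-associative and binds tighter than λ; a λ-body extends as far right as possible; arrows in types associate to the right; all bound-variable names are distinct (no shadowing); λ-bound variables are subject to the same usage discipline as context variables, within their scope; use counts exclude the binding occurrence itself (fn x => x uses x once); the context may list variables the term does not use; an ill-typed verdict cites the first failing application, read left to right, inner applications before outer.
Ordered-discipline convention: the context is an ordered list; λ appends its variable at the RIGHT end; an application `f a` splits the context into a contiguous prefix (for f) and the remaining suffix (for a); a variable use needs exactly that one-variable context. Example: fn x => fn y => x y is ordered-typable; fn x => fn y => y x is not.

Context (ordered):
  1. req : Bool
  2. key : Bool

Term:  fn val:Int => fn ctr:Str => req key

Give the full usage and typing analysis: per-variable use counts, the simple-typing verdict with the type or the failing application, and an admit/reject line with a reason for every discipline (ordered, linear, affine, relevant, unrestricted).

usage: req=1, key=1, val [bound]=0, ctr [bound]=0
uses in reading order: req, key
typing: ill-typed: can't apply a value of type Bool
ordered ✗ (not simply typable)
linear ✗ (fails simple typing)
affine ✗ (a type mismatch blocks all five)
relevant ✗ (the type mismatch rejects it)
unrestricted ✗ (not simply typable)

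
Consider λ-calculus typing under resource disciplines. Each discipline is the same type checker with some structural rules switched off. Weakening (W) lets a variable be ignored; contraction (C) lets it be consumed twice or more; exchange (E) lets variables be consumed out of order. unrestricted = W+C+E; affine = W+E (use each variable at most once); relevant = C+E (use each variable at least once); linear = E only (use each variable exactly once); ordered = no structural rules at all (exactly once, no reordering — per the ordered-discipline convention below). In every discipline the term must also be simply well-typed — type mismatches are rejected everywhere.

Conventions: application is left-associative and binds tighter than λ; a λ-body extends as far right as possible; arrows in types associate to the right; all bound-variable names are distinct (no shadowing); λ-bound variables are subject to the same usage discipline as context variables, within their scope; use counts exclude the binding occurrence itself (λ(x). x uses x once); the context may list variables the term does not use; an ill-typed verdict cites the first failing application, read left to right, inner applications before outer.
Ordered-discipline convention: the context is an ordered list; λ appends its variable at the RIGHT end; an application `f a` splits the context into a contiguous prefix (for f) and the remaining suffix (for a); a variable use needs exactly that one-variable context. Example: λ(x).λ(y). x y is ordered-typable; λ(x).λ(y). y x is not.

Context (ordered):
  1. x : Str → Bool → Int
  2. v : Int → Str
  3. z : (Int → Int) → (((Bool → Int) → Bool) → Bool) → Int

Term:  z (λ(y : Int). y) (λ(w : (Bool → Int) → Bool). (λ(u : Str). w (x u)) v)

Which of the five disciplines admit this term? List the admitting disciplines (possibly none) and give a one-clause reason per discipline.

admitted in: none
use counts: x: 1×; v: 1×; z: 1×; y (λ-bound): 1×; w (λ-bound): 1×; u (λ-bound): 1×
uses in reading order: z, y, w, x, u, v
typing: ill-typed: a function awaiting Str gets Int → Str
ordered: ✗ — not simply typable
linear: ✗ — fails simple typing
affine: ✗ — a type mismatch blocks all five
relevant: ✗ — the type mismatch rejects it
unrestricted: ✗ — not simply typable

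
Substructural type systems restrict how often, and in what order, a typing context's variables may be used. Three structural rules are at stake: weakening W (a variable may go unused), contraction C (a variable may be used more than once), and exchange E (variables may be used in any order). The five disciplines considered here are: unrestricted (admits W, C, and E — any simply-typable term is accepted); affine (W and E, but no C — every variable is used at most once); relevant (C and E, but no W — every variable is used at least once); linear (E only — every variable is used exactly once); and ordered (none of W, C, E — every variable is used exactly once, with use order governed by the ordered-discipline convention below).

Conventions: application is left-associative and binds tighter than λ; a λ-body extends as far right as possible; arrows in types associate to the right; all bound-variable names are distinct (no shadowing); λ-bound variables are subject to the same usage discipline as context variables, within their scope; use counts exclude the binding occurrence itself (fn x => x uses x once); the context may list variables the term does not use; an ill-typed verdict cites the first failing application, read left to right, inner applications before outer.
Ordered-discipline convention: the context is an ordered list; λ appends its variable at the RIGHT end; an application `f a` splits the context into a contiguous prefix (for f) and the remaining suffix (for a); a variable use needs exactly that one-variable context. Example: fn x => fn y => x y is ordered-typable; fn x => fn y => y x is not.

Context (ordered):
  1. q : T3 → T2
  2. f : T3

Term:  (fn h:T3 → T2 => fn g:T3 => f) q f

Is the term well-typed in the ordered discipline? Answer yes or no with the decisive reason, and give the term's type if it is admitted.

no — f ×2 used more than once (contraction); h, g never used (weakening)
usage: q: 1; f: 2; h (λ-bound): 0; g (λ-bound): 0
order of uses: f, q, f
typing: well-typed — term : T3
per-discipline verdicts: ordered ✗, linear ✗, affine ✗, relevant ✗, unrestricted ✓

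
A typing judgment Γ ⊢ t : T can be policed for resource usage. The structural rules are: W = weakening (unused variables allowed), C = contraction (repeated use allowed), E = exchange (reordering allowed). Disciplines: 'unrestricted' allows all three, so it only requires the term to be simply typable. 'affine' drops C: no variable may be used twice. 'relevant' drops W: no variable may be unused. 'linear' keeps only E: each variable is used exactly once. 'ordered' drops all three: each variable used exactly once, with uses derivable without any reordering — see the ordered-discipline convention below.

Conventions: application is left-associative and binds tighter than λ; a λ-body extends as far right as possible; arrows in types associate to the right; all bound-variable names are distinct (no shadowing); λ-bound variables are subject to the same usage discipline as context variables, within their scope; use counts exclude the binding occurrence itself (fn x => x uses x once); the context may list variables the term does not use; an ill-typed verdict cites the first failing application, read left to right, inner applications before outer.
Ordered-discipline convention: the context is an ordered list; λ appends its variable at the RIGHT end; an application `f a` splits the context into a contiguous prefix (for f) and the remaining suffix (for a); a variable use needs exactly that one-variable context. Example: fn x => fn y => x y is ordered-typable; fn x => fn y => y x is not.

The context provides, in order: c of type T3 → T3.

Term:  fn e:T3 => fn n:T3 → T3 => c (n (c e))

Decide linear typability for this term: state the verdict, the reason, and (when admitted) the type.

no — repeated use of c ×2
use counts: c ×2, e (bound) ×1, n (bound) ×1
order of uses: c, n, c, e
typing: the term checks, with type T3 → (T3 → T3) → T3
summary: ordered ✗, linear ✗, affine ✗, relevant ✓, unrestricted ✓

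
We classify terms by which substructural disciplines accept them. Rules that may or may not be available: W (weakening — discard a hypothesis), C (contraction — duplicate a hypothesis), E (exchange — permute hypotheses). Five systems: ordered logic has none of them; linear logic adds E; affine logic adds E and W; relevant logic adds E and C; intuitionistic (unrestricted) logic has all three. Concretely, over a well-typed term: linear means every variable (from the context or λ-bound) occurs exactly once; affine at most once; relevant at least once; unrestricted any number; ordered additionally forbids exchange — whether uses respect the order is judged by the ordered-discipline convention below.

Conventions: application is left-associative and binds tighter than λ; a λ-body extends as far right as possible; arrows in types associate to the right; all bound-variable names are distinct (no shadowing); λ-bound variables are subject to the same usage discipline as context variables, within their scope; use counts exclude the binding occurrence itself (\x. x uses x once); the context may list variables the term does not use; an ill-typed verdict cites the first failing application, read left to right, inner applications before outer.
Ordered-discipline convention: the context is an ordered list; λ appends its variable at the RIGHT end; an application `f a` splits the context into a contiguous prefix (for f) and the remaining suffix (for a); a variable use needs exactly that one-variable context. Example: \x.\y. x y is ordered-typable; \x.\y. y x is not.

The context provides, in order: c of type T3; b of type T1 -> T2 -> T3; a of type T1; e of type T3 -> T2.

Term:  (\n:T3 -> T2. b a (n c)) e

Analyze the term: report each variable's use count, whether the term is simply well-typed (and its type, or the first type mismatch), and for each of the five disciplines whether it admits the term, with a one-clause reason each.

counts: c: 1; b: 1; a: 1; e: 1; n [bound]: 1
order of uses: b, a, n, c, e
typing: ✓ — T3
ordered: ✗, no contiguous prefix/suffix split fits b, a, n, c, e
linear: ✓, each of c, b, a, e, n used exactly once
affine: ✓, c, b, a, e, n: no repeats, contraction unneeded
relevant: ✓, at least one use each (c, b, a, e, n)
unrestricted: ✓, simply typable at T3; W, C, E all held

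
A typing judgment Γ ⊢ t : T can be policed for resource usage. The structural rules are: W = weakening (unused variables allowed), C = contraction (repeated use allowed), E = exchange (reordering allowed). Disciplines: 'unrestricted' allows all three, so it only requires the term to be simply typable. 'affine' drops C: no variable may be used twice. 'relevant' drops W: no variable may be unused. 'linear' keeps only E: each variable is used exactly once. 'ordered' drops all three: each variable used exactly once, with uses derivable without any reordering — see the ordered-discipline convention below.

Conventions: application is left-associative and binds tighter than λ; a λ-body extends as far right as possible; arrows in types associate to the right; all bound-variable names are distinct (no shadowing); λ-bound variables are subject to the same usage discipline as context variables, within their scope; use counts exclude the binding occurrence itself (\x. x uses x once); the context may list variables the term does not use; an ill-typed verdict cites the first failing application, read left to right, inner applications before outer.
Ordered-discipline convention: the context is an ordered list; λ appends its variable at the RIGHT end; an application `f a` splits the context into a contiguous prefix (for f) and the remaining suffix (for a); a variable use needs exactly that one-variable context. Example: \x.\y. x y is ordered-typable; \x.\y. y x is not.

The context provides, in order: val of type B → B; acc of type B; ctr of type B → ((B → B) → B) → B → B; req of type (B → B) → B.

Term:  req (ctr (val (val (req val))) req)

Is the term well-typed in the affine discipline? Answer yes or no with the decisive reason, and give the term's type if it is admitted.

no — val ×3, req ×3 used more than once (contraction)
variable uses: val: 3×; acc: 0×; ctr: 1×; req: 3×
uses in reading order: req, ctr, val, val, req, val, req
typing: ✓ — B
all disciplines: ordered ✗, linear ✗, affine ✗, relevant ✗, unrestricted ✓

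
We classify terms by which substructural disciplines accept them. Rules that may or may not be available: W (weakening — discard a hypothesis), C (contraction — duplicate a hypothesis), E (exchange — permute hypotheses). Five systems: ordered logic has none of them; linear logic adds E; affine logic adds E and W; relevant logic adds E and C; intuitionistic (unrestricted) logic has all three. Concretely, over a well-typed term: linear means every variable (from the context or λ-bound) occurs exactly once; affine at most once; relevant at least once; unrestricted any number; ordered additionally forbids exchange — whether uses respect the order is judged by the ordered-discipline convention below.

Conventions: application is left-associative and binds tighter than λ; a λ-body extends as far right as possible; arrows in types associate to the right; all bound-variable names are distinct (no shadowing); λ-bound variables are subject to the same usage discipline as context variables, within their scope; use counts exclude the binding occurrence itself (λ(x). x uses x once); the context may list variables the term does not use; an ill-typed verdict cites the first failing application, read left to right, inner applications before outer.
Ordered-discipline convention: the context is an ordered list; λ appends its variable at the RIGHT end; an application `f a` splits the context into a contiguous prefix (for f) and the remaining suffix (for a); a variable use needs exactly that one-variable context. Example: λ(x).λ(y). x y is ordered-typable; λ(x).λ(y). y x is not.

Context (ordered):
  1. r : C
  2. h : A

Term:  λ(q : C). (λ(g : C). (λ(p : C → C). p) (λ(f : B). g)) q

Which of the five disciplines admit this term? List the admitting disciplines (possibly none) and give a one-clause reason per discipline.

accepted by: none
use counts: r: 0×, h: 0×, q (λ-bound): 1×, g (λ-bound): 1×, p (λ-bound): 1×, f (λ-bound): 0×
use order (left to right): p, g, q
typing: ill-typed: a function awaiting C → C gets B → C
ordered: ✗, the type mismatch rejects it
linear: ✗, not simply typable
affine: ✗, fails simple typing
relevant: ✗, a type mismatch blocks all five
unrestricted: ✗, the type mismatch rejects it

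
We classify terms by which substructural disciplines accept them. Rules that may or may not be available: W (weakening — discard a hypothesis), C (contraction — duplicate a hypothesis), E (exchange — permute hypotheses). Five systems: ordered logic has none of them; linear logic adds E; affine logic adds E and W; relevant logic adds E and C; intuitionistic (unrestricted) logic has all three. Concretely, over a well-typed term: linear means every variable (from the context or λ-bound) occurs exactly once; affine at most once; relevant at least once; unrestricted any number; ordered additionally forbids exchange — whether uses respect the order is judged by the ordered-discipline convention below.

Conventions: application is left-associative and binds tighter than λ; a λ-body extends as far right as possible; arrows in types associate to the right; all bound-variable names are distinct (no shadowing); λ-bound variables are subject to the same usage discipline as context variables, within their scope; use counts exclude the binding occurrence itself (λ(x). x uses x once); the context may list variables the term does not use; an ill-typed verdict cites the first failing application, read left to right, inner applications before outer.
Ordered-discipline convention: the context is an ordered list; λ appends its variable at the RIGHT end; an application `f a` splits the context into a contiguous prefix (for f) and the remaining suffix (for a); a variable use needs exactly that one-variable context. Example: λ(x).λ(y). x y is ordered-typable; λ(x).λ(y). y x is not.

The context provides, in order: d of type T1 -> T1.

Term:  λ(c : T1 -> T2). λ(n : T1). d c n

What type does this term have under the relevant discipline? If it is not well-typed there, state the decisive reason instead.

not well-typed under relevant — not simply typable
usage: d ×1, c [bound] ×1, n [bound] ×1
use order (left to right): d, c, n
typing: ill-typed: a function awaiting T1 gets T1 -> T2
summary: ordered ✗ · linear ✗ · affine ✗ · relevant ✗ · unrestricted ✗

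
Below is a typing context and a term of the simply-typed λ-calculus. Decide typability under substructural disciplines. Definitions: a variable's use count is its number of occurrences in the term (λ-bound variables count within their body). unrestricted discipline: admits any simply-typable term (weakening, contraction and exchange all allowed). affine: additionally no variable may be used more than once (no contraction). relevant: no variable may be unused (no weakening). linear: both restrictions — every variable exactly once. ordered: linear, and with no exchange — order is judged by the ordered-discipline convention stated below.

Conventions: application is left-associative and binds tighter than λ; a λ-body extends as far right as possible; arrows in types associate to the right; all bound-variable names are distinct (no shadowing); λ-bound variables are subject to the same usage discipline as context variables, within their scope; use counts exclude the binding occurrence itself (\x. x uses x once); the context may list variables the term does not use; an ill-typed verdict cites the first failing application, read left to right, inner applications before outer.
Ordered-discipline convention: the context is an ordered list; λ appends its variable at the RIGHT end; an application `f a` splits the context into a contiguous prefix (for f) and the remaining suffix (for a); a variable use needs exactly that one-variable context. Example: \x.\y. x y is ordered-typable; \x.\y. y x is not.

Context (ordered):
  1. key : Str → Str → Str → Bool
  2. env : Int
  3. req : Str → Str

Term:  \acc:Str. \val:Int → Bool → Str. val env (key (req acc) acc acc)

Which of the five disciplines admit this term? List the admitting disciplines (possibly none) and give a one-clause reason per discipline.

accepted by: relevant, unrestricted
usage: key ×1; env ×1; req ×1; acc (λ-bound) ×3; val (λ-bound) ×1
order of uses: val, env, key, req, acc, acc, acc
typing: ✓ — Str → (Int → Bool → Str) → Str
ordered ✗ (needs contraction — acc ×3)
linear ✗ (needs contraction — acc ×3)
affine ✗ (needs contraction — acc ×3)
relevant ✓ (none of key, env, req, acc, val goes unused)
unrestricted ✓ (typability at Str → (Int → Bool → Str) → Str is all that's needed)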